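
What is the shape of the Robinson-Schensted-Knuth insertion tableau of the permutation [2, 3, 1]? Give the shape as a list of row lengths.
[2, 1]

Row-insert each entry into an empty tableau.

After inserting 2: P = [[2]].
After inserting 3: P = [[2, 3]].
After inserting 1: P = [[1, 3], [2]].

The final insertion tableau P = [[1, 3], [2]] has shape [2, 1].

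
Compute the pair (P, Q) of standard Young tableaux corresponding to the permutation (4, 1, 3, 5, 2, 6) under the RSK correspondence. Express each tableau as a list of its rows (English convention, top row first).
Insert each entry of the permutation into P by Schensted row insertion, recording in Q the position of each new cell.

Insert 4: appended to row 1. P = [[4]], Q = [[1]].
Insert 1: 1 bumps 4 from row 1; 4 starts row 2. P = [[1], [4]], Q = [[1], [2]].
Insert 3: appended to row 1. P = [[1, 3], [4]], Q = [[1, 3], [2]].
Insert 5: appended to row 1. P = [[1, 3, 5], [4]], Q = [[1, 3, 4], [2]].
Insert 2: 2 bumps 3 from row 1; 3 bumps 4 from row 2; 4 starts row 3. P = [[1, 2, 5], [3], [4]], Q = [[1, 3, 4], [2], [5]].
Insert 6: appended to row 1. P = [[1, 2, 5, 6], [3], [4]], Q = [[1, 3, 4, 6], [2], [5]].

So P = [[1, 2, 5, 6], [3], [4]], Q = [[1, 3, 4, 6], [2], [5]].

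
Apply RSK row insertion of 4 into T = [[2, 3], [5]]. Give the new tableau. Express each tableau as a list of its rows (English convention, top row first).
4 is larger than every entry of row 1, so it is appended to row 1. The new tableau is [[2, 3, 4], [5]].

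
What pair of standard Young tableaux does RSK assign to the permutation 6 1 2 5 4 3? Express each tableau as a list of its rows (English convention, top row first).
Insert each entry of the permutation into P by Schensted row insertion, recording in Q the position of each new cell.

Insert 6: appended to row 1. P = [[6]].
Insert 1: 1 bumps 6 from row 1; 6 starts row 2. P = [[1], [6]].
Insert 2: appended to row 1. P = [[1, 2], [6]].
Insert 5: appended to row 1. P = [[1, 2, 5], [6]].
Insert 4: 4 bumps 5 from row 1; 5 bumps 6 from row 2; 6 starts row 3. P = [[1, 2, 4], [5], [6]].
Insert 3: 3 bumps 4 from row 1; 4 bumps 5 from row 2; 5 bumps 6 from row 3; 6 starts row 4. P = [[1, 2, 3], [4], [5], [6]].

So P = [[1, 2, 3], [4], [5], [6]], Q = [[1, 3, 4], [2], [5], [6]].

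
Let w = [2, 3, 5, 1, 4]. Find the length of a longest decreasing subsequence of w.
2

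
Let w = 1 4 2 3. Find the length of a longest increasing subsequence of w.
3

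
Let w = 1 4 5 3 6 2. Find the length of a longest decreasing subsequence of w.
3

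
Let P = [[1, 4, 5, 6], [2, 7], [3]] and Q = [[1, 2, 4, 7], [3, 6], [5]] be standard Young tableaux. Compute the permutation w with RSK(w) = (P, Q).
Reverse the RSK construction: for i from n down to 1, find the cell of Q containing i, remove the entry at that cell from P, and reverse-bump it up through P; the value ejected from row 1 is w(i).

Step i=7: Q has 7 at row 1, column 4; remove that cell from P, ejecting 6. So w(7) = 6. P is now [[1, 4, 5], [2, 7], [3]].
Step i=6: Q has 6 at row 2, column 2; remove 7 from row 2 of P and reverse-bump: 7 enters row 1 and ejects 5. So w(6) = 5. P is now [[1, 4, 7], [2], [3]].
Step i=5: Q has 5 at row 3, column 1; remove 3 from row 3 of P and reverse-bump: 3 enters row 2 and ejects 2; 2 enters row 1 and ejects 1. So w(5) = 1. P is now [[2, 4, 7], [3]].
Step i=4: Q has 4 at row 1, column 3; remove that cell from P, ejecting 7. So w(4) = 7. P is now [[2, 4], [3]].
Step i=3: Q has 3 at row 2, column 1; remove 3 from row 2 of P and reverse-bump: 3 enters row 1 and ejects 2. So w(3) = 2. P is now [[3, 4]].
Step i=2: Q has 2 at row 1, column 2; remove that cell from P, ejecting 4. So w(2) = 4. P is now [[3]].
Step i=1: Q has 1 at row 1, column 1; remove that cell from P, ejecting 3. So w(1) = 3. P is now [].

So w = 3 4 2 7 1 5 6.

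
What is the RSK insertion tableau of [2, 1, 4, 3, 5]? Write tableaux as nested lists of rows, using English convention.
After inserting 2: P = [[2]].
After inserting 1: P = [[1], [2]].
After inserting 4: P = [[1, 4], [2]].
After inserting 3: P = [[1, 3], [2, 4]].
After inserting 5: P = [[1, 3, 5], [2, 4]].

So P = [[1, 3, 5], [2, 4]].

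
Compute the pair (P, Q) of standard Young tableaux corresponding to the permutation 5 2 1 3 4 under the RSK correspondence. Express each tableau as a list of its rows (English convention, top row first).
P = [[1, 3, 4], [2], [5]], Q = [[1, 4, 5], [2], [3]]

Insert each entry of the permutation into P by Schensted row insertion, recording in Q the position of each new cell.

Insert 5: appended to row 1. P = [[5]], Q = [[1]].
Insert 2: 2 bumps 5 from row 1; 5 starts row 2. P = [[2], [5]], Q = [[1], [2]].
Insert 1: 1 bumps 2 from row 1; 2 bumps 5 from row 2; 5 starts row 3. P = [[1], [2], [5]], Q = [[1], [2], [3]].
Insert 3: appended to row 1. P = [[1, 3], [2], [5]], Q = [[1, 4], [2], [3]].
Insert 4: appended to row 1. P = [[1, 3, 4], [2], [5]], Q = [[1, 4, 5], [2], [3]].

So P = [[1, 3, 4], [2], [5]], Q = [[1, 4, 5], [2], [3]].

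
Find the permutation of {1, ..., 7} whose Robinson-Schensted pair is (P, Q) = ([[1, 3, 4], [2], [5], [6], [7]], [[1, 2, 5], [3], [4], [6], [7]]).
Reverse the RSK construction: for i from n down to 1, find the cell of Q containing i, remove the entry at that cell from P, and reverse-bump it up through P; the value ejected from row 1 is w(i).

Step i=7: Q has 7 at row 5, column 1; remove 7 from row 5 of P and reverse-bump: 7 enters row 4 and ejects 6; 6 enters row 3 and ejects 5; 5 enters row 2 and ejects 2; 2 enters row 1 and ejects 1. So w(7) = 1. P is now [[2, 3, 4], [5], [6], [7]].
Step i=6: Q has 6 at row 4, column 1; remove 7 from row 4 of P and reverse-bump: 7 enters row 3 and ejects 6; 6 enters row 2 and ejects 5; 5 enters row 1 and ejects 4. So w(6) = 4. P is now [[2, 3, 5], [6], [7]].
Step i=5: Q has 5 at row 1, column 3; remove that cell from P, ejecting 5. So w(5) = 5. P is now [[2, 3], [6], [7]].
Step i=4: Q has 4 at row 3, column 1; remove 7 from row 3 of P and reverse-bump: 7 enters row 2 and ejects 6; 6 enters row 1 and ejects 3. So w(4) = 3. P is now [[2, 6], [7]].
Step i=3: Q has 3 at row 2, column 1; remove 7 from row 2 of P and reverse-bump: 7 enters row 1 and ejects 6. So w(3) = 6. P is now [[2, 7]].
Step i=2: Q has 2 at row 1, column 2; remove that cell from P, ejecting 7. So w(2) = 7. P is now [[2]].
Step i=1: Q has 1 at row 1, column 1; remove that cell from P, ejecting 2. So w(1) = 2. P is now [].

So w = 2 7 6 3 5 4 1.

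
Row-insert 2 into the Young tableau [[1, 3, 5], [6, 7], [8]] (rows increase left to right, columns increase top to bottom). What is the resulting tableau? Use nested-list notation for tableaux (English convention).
In row 1, 2 replaces 3 (the leftmost entry greater than 2); 3 is bumped to row 2. In row 2, 3 replaces 6 (the leftmost entry greater than 3); 6 is bumped to row 3. In row 3, 6 replaces 8 (the leftmost entry greater than 6); 8 is bumped to row 4. 8 starts a new row 4. The new tableau is [[1, 2, 5], [3, 7], [6], [8]].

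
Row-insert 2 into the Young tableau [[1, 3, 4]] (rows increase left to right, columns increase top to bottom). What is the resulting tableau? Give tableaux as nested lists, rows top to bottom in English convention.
In row 1, 2 replaces 3 (the leftmost entry greater than 2); 3 is bumped to row 2. 3 starts a new row 2. The new tableau is [[1, 2, 4], [3]].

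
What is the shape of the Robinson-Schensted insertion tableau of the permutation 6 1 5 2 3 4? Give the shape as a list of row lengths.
[4, 1, 1]

Row-insert each entry into an empty tableau.

After inserting 6: P = [[6]].
After inserting 1: P = [[1], [6]].
After inserting 5: P = [[1, 5], [6]].
After inserting 2: P = [[1, 2], [5], [6]].
After inserting 3: P = [[1, 2, 3], [5], [6]].
After inserting 4: P = [[1, 2, 3, 4], [5], [6]].

The final insertion tableau P = [[1, 2, 3, 4], [5], [6]] has shape [4, 1, 1].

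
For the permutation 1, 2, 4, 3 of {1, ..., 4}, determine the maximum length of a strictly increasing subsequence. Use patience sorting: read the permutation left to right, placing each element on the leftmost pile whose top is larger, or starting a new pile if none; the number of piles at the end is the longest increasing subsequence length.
3

1: new pile. tops = [1]
2: new pile. tops = [1, 2]
4: new pile. tops = [1, 2, 4]
3: onto pile 3 (replacing 4). tops = [1, 2, 3]

3 piles, so the longest increasing subsequence has length 3.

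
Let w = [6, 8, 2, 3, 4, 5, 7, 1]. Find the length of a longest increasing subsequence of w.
5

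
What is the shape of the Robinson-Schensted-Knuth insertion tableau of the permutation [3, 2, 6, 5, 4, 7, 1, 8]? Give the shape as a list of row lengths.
[4, 2, 1, 1]

Row-insert each entry into an empty tableau.

After inserting 3: P = [[3]].
After inserting 2: P = [[2], [3]].
After inserting 6: P = [[2, 6], [3]].
After inserting 5: P = [[2, 5], [3, 6]].
After inserting 4: P = [[2, 4], [3, 5], [6]].
After inserting 7: P = [[2, 4, 7], [3, 5], [6]].
After inserting 1: P = [[1, 4, 7], [2, 5], [3], [6]].
After inserting 8: P = [[1, 4, 7, 8], [2, 5], [3], [6]].

The final insertion tableau P = [[1, 4, 7, 8], [2, 5], [3], [6]] has shape [4, 2, 1, 1].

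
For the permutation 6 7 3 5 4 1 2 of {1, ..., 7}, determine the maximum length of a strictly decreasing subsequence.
4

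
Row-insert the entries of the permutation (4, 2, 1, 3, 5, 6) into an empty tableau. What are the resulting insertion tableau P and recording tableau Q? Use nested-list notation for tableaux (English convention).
Insert each entry of the permutation into P by Schensted row insertion, recording in Q the position of each new cell.

Insert 4: appended to row 1. P = [[4]].
Insert 2: 2 bumps 4 from row 1; 4 starts row 2. P = [[2], [4]].
Insert 1: 1 bumps 2 from row 1; 2 bumps 4 from row 2; 4 starts row 3. P = [[1], [2], [4]].
Insert 3: appended to row 1. P = [[1, 3], [2], [4]].
Insert 5: appended to row 1. P = [[1, 3, 5], [2], [4]].
Insert 6: appended to row 1. P = [[1, 3, 5, 6], [2], [4]].

So P = [[1, 3, 5, 6], [2], [4]], Q = [[1, 4, 5, 6], [2], [3]].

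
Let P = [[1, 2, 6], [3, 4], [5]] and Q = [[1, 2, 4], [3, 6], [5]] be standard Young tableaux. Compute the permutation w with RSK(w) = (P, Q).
Reverse the RSK construction: for i from n down to 1, find the cell of Q containing i, remove the entry at that cell from P, and reverse-bump it up through P; the value ejected from row 1 is w(i).

Step i=6: Q has 6 at row 2, column 2; remove 4 from row 2 of P and reverse-bump: 4 enters row 1 and ejects 2. So w(6) = 2. P is now [[1, 4, 6], [3], [5]].
Step i=5: Q has 5 at row 3, column 1; remove 5 from row 3 of P and reverse-bump: 5 enters row 2 and ejects 3; 3 enters row 1 and ejects 1. So w(5) = 1. P is now [[3, 4, 6], [5]].
Step i=4: Q has 4 at row 1, column 3; remove that cell from P, ejecting 6. So w(4) = 6. P is now [[3, 4], [5]].
Step i=3: Q has 3 at row 2, column 1; remove 5 from row 2 of P and reverse-bump: 5 enters row 1 and ejects 4. So w(3) = 4. P is now [[3, 5]].
Step i=2: Q has 2 at row 1, column 2; remove that cell from P, ejecting 5. So w(2) = 5. P is now [[3]].
Step i=1: Q has 1 at row 1, column 1; remove that cell from P, ejecting 3. So w(1) = 3. P is now [].

So w = 3 5 4 6 1 2.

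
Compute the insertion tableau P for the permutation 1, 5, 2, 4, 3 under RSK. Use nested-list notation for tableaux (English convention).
P = [[1, 2, 3], [4], [5]]

Insert 1: appended to row 1. P = [[1]].
Insert 5: appended to row 1. P = [[1, 5]].
Insert 2: 2 bumps 5 from row 1; 5 starts row 2. P = [[1, 2], [5]].
Insert 4: appended to row 1. P = [[1, 2, 4], [5]].
Insert 3: 3 bumps 4 from row 1; 4 bumps 5 from row 2; 5 starts row 3. P = [[1, 2, 3], [4], [5]].

So P = [[1, 2, 3], [4], [5]].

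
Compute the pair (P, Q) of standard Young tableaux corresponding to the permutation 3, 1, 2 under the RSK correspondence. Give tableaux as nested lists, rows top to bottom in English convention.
Insert each entry of the permutation into P by Schensted row insertion, recording in Q the position of each new cell.

Insert 3: appended to row 1. P = [[3]].
Insert 1: 1 bumps 3 from row 1; 3 starts row 2. P = [[1], [3]].
Insert 2: appended to row 1. P = [[1, 2], [3]].

So P = [[1, 2], [3]], Q = [[1, 3], [2]].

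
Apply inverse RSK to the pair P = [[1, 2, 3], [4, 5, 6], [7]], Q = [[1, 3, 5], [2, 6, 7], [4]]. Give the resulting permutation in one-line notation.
7 4 5 1 6 2 3

Reverse the RSK construction: for i from n down to 1, find the cell of Q containing i, remove the entry at that cell from P, and reverse-bump it up through P; the value ejected from row 1 is w(i).

Step i=7: Q has 7 at row 2, column 3; remove 6 from row 2 of P and reverse-bump: 6 enters row 1 and ejects 3. So w(7) = 3. P is now [[1, 2, 6], [4, 5], [7]].
Step i=6: Q has 6 at row 2, column 2; remove 5 from row 2 of P and reverse-bump: 5 enters row 1 and ejects 2. So w(6) = 2. P is now [[1, 5, 6], [4], [7]].
Step i=5: Q has 5 at row 1, column 3; remove that cell from P, ejecting 6. So w(5) = 6. P is now [[1, 5], [4], [7]].
Step i=4: Q has 4 at row 3, column 1; remove 7 from row 3 of P and reverse-bump: 7 enters row 2 and ejects 4; 4 enters row 1 and ejects 1. So w(4) = 1. P is now [[4, 5], [7]].
Step i=3: Q has 3 at row 1, column 2; remove that cell from P, ejecting 5. So w(3) = 5. P is now [[4], [7]].
Step i=2: Q has 2 at row 2, column 1; remove 7 from row 2 of P and reverse-bump: 7 enters row 1 and ejects 4. So w(2) = 4. P is now [[7]].
Step i=1: Q has 1 at row 1, column 1; remove that cell from P, ejecting 7. So w(1) = 7. P is now [].

So w = 7 4 5 1 6 2 3.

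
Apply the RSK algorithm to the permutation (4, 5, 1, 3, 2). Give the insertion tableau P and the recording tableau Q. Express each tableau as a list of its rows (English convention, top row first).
P = [[1, 2], [3, 5], [4]], Q = [[1, 2], [3, 4], [5]]

Insert each entry of the permutation into P by Schensted row insertion, recording in Q the position of each new cell.

Insert 4: appended to row 1. P = [[4]], Q = [[1]].
Insert 5: appended to row 1. P = [[4, 5]], Q = [[1, 2]].
Insert 1: 1 bumps 4 from row 1; 4 starts row 2. P = [[1, 5], [4]], Q = [[1, 2], [3]].
Insert 3: 3 bumps 5 from row 1; 5 appends to row 2. P = [[1, 3], [4, 5]], Q = [[1, 2], [3, 4]].
Insert 2: 2 bumps 3 from row 1; 3 bumps 4 from row 2; 4 starts row 3. P = [[1, 2], [3, 5], [4]], Q = [[1, 2], [3, 4], [5]].

So P = [[1, 2], [3, 5], [4]], Q = [[1, 2], [3, 4], [5]].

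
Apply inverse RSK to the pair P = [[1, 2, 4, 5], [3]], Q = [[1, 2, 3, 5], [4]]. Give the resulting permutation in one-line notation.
1 3 4 2 5

Reverse RSK: for i = n, n-1, ..., 1, locate i in Q, remove the corresponding corner cell from P, and reverse-bump its entry up through P; the value ejected from row 1 is w(i).

So w = 1 3 4 2 5.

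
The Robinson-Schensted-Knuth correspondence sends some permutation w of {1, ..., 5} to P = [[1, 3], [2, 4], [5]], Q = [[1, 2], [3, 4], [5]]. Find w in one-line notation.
Reverse RSK: for i = n, n-1, ..., 1, locate i in Q, remove the corresponding corner cell from P, and reverse-bump its entry up through P; the value ejected from row 1 is w(i).

So w = 2 5 1 4 3.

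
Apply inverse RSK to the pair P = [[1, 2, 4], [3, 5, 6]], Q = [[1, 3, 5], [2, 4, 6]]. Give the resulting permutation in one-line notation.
Reverse the RSK construction: for i from n down to 1, find the cell of Q containing i, remove the entry at that cell from P, and reverse-bump it up through P; the value ejected from row 1 is w(i).

Step i=6: Q has 6 at row 2, column 3; remove 6 from row 2 of P and reverse-bump: 6 enters row 1 and ejects 4. So w(6) = 4. P is now [[1, 2, 6], [3, 5]].
Step i=5: Q has 5 at row 1, column 3; remove that cell from P, ejecting 6. So w(5) = 6. P is now [[1, 2], [3, 5]].
Step i=4: Q has 4 at row 2, column 2; remove 5 from row 2 of P and reverse-bump: 5 enters row 1 and ejects 2. So w(4) = 2. P is now [[1, 5], [3]].
Step i=3: Q has 3 at row 1, column 2; remove that cell from P, ejecting 5. So w(3) = 5. P is now [[1], [3]].
Step i=2: Q has 2 at row 2, column 1; remove 3 from row 2 of P and reverse-bump: 3 enters row 1 and ejects 1. So w(2) = 1. P is now [[3]].
Step i=1: Q has 1 at row 1, column 1; remove that cell from P, ejecting 3. So w(1) = 3. P is now [].

So w = 3 1 5 2 6 4.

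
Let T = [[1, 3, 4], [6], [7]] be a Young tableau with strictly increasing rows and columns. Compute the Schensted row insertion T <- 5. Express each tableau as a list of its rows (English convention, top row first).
[[1, 3, 4, 5], [6], [7]]

5 is larger than every entry of row 1, so it is appended to row 1. The new tableau is [[1, 3, 4, 5], [6], [7]].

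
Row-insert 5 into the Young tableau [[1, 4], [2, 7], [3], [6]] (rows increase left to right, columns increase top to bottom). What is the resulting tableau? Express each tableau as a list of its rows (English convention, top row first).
[[1, 4, 5], [2, 7], [3], [6]]

5 is larger than every entry of row 1, so it is appended to row 1. The new tableau is [[1, 4, 5], [2, 7], [3], [6]].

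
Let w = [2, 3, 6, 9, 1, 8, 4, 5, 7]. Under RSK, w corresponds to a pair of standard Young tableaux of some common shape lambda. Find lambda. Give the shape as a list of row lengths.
Row-insert each entry into an empty tableau.

After inserting 2: P = [[2]].
After inserting 3: P = [[2, 3]].
After inserting 6: P = [[2, 3, 6]].
After inserting 9: P = [[2, 3, 6, 9]].
After inserting 1: P = [[1, 3, 6, 9], [2]].
After inserting 8: P = [[1, 3, 6, 8], [2, 9]].
After inserting 4: P = [[1, 3, 4, 8], [2, 6], [9]].
After inserting 5: P = [[1, 3, 4, 5], [2, 6, 8], [9]].
After inserting 7: P = [[1, 3, 4, 5, 7], [2, 6, 8], [9]].

The final insertion tableau P = [[1, 3, 4, 5, 7], [2, 6, 8], [9]] has shape [5, 3, 1].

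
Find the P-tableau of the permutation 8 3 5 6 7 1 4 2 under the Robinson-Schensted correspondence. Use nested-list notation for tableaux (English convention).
P = [[1, 2, 6, 7], [3, 4], [5], [8]]

After inserting 8: P = [[8]].
After inserting 3: P = [[3], [8]].
After inserting 5: P = [[3, 5], [8]].
After inserting 6: P = [[3, 5, 6], [8]].
After inserting 7: P = [[3, 5, 6, 7], [8]].
After inserting 1: P = [[1, 5, 6, 7], [3], [8]].
After inserting 4: P = [[1, 4, 6, 7], [3, 5], [8]].
After inserting 2: P = [[1, 2, 6, 7], [3, 4], [5], [8]].

So P = [[1, 2, 6, 7], [3, 4], [5], [8]].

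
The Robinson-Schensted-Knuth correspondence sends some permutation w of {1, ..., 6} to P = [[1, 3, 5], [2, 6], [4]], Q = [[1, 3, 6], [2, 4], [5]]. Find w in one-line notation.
Reverse the RSK construction: for i from n down to 1, find the cell of Q containing i, remove the entry at that cell from P, and reverse-bump it up through P; the value ejected from row 1 is w(i).

Step i=6: Q has 6 at row 1, column 3; remove that cell from P, ejecting 5. So w(6) = 5. P is now [[1, 3], [2, 6], [4]].
Step i=5: Q has 5 at row 3, column 1; remove 4 from row 3 of P and reverse-bump: 4 enters row 2 and ejects 2; 2 enters row 1 and ejects 1. So w(5) = 1. P is now [[2, 3], [4, 6]].
Step i=4: Q has 4 at row 2, column 2; remove 6 from row 2 of P and reverse-bump: 6 enters row 1 and ejects 3. So w(4) = 3. P is now [[2, 6], [4]].
Step i=3: Q has 3 at row 1, column 2; remove that cell from P, ejecting 6. So w(3) = 6. P is now [[2], [4]].
Step i=2: Q has 2 at row 2, column 1; remove 4 from row 2 of P and reverse-bump: 4 enters row 1 and ejects 2. So w(2) = 2. P is now [[4]].
Step i=1: Q has 1 at row 1, column 1; remove that cell from P, ejecting 4. So w(1) = 4. P is now [].

So w = 4 2 6 3 1 5.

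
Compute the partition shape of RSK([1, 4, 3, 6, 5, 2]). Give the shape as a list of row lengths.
[3, 2, 1]

Row-insert each entry into an empty tableau.

After inserting 1: P = [[1]].
After inserting 4: P = [[1, 4]].
After inserting 3: P = [[1, 3], [4]].
After inserting 6: P = [[1, 3, 6], [4]].
After inserting 5: P = [[1, 3, 5], [4, 6]].
After inserting 2: P = [[1, 2, 5], [3, 6], [4]].

The final insertion tableau P = [[1, 2, 5], [3, 6], [4]] has shape [3, 2, 1].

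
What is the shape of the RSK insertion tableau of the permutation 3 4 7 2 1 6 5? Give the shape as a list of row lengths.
[3, 2, 2]

RSK row insertion gives P = [[1, 4, 5], [2, 6], [3, 7]], which has shape [3, 2, 2].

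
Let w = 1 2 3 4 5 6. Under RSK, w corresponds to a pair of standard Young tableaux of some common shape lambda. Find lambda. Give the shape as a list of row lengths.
[6]

Row-insert each entry into an empty tableau.

After inserting 1: P = [[1]].
After inserting 2: P = [[1, 2]].
After inserting 3: P = [[1, 2, 3]].
After inserting 4: P = [[1, 2, 3, 4]].
After inserting 5: P = [[1, 2, 3, 4, 5]].
After inserting 6: P = [[1, 2, 3, 4, 5, 6]].

The final insertion tableau P = [[1, 2, 3, 4, 5, 6]] has shape [6].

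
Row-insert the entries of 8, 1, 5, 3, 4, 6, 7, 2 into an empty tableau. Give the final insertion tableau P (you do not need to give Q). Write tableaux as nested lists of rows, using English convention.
Insert 8: appended to row 1. P = [[8]].
Insert 1: 1 bumps 8 from row 1; 8 starts row 2. P = [[1], [8]].
Insert 5: appended to row 1. P = [[1, 5], [8]].
Insert 3: 3 bumps 5 from row 1; 5 bumps 8 from row 2; 8 starts row 3. P = [[1, 3], [5], [8]].
Insert 4: appended to row 1. P = [[1, 3, 4], [5], [8]].
Insert 6: appended to row 1. P = [[1, 3, 4, 6], [5], [8]].
Insert 7: appended to row 1. P = [[1, 3, 4, 6, 7], [5], [8]].
Insert 2: 2 bumps 3 from row 1; 3 bumps 5 from row 2; 5 bumps 8 from row 3; 8 starts row 4. P = [[1, 2, 4, 6, 7], [3], [5], [8]].

So P = [[1, 2, 4, 6, 7], [3], [5], [8]].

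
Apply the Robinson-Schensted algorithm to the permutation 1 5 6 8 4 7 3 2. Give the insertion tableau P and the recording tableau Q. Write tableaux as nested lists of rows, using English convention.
P = [[1, 2, 6, 7], [3, 8], [4], [5]], Q = [[1, 2, 3, 4], [5, 6], [7], [8]]

Insert each entry of the permutation into P by Schensted row insertion, recording in Q the position of each new cell.

Insert 1: appended to row 1. P = [[1]].
Insert 5: appended to row 1. P = [[1, 5]].
Insert 6: appended to row 1. P = [[1, 5, 6]].
Insert 8: appended to row 1. P = [[1, 5, 6, 8]].
Insert 4: 4 bumps 5 from row 1; 5 starts row 2. P = [[1, 4, 6, 8], [5]].
Insert 7: 7 bumps 8 from row 1; 8 appends to row 2. P = [[1, 4, 6, 7], [5, 8]].
Insert 3: 3 bumps 4 from row 1; 4 bumps 5 from row 2; 5 starts row 3. P = [[1, 3, 6, 7], [4, 8], [5]].
Insert 2: 2 bumps 3 from row 1; 3 bumps 4 from row 2; 4 bumps 5 from row 3; 5 starts row 4. P = [[1, 2, 6, 7], [3, 8], [4], [5]].

So P = [[1, 2, 6, 7], [3, 8], [4], [5]], Q = [[1, 2, 3, 4], [5, 6], [7], [8]].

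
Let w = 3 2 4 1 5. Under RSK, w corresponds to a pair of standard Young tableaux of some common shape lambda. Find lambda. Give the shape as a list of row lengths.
[3, 1, 1]

Row-insert each entry into an empty tableau.

After inserting 3: P = [[3]].
After inserting 2: P = [[2], [3]].
After inserting 4: P = [[2, 4], [3]].
After inserting 1: P = [[1, 4], [2], [3]].
After inserting 5: P = [[1, 4, 5], [2], [3]].

The final insertion tableau P = [[1, 4, 5], [2], [3]] has shape [3, 1, 1].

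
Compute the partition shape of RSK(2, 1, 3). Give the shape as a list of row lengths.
[2, 1]

Row-insert each entry into an empty tableau.

After inserting 2: P = [[2]].
After inserting 1: P = [[1], [2]].
After inserting 3: P = [[1, 3], [2]].

The final insertion tableau P = [[1, 3], [2]] has shape [2, 1].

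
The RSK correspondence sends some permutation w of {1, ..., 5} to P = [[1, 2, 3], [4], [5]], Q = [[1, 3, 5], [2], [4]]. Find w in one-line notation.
5 1 4 2 3

Reverse the RSK construction: for i from n down to 1, find the cell of Q containing i, remove the entry at that cell from P, and reverse-bump it up through P; the value ejected from row 1 is w(i).

Step i=5: Q has 5 at row 1, column 3; remove that cell from P, ejecting 3. So w(5) = 3. P is now [[1, 2], [4], [5]].
Step i=4: Q has 4 at row 3, column 1; remove 5 from row 3 of P and reverse-bump: 5 enters row 2 and ejects 4; 4 enters row 1 and ejects 2. So w(4) = 2. P is now [[1, 4], [5]].
Step i=3: Q has 3 at row 1, column 2; remove that cell from P, ejecting 4. So w(3) = 4. P is now [[1], [5]].
Step i=2: Q has 2 at row 2, column 1; remove 5 from row 2 of P and reverse-bump: 5 enters row 1 and ejects 1. So w(2) = 1. P is now [[5]].
Step i=1: Q has 1 at row 1, column 1; remove that cell from P, ejecting 5. So w(1) = 5. P is now [].

So w = 5 1 4 2 3.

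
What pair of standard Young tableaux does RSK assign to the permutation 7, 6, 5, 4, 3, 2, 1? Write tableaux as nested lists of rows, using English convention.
P = [[1], [2], [3], [4], [5], [6], [7]], Q = [[1], [2], [3], [4], [5], [6], [7]]

Insert each entry of the permutation into P by Schensted row insertion, recording in Q the position of each new cell.

Insert 7: appended to row 1. P = [[7]].
Insert 6: 6 bumps 7 from row 1; 7 starts row 2. P = [[6], [7]].
Insert 5: 5 bumps 6 from row 1; 6 bumps 7 from row 2; 7 starts row 3. P = [[5], [6], [7]].
Insert 4: 4 bumps 5 from row 1; 5 bumps 6 from row 2; 6 bumps 7 from row 3; 7 starts row 4. P = [[4], [5], [6], [7]].
Insert 3: 3 bumps 4 from row 1; 4 bumps 5 from row 2; 5 bumps 6 from row 3; 6 bumps 7 from row 4; 7 starts row 5. P = [[3], [4], [5], [6], [7]].
Insert 2: 2 bumps 3 from row 1; 3 bumps 4 from row 2; 4 bumps 5 from row 3; 5 bumps 6 from row 4; 6 bumps 7 from row 5; 7 starts row 6. P = [[2], [3], [4], [5], [6], [7]].
Insert 1: 1 bumps 2 from row 1; 2 bumps 3 from row 2; 3 bumps 4 from row 3; 4 bumps 5 from row 4; 5 bumps 6 from row 5; 6 bumps 7 from row 6; 7 starts row 7. P = [[1], [2], [3], [4], [5], [6], [7]].

So P = [[1], [2], [3], [4], [5], [6], [7]], Q = [[1], [2], [3], [4], [5], [6], [7]].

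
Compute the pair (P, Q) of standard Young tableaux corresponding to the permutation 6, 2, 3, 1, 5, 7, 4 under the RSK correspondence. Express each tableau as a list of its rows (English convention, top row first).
Insert each entry of the permutation into P by Schensted row insertion, recording in Q the position of each new cell.

Insert 6: appended to row 1. P = [[6]], Q = [[1]].
Insert 2: 2 bumps 6 from row 1; 6 starts row 2. P = [[2], [6]], Q = [[1], [2]].
Insert 3: appended to row 1. P = [[2, 3], [6]], Q = [[1, 3], [2]].
Insert 1: 1 bumps 2 from row 1; 2 bumps 6 from row 2; 6 starts row 3. P = [[1, 3], [2], [6]], Q = [[1, 3], [2], [4]].
Insert 5: appended to row 1. P = [[1, 3, 5], [2], [6]], Q = [[1, 3, 5], [2], [4]].
Insert 7: appended to row 1. P = [[1, 3, 5, 7], [2], [6]], Q = [[1, 3, 5, 6], [2], [4]].
Insert 4: 4 bumps 5 from row 1; 5 appends to row 2. P = [[1, 3, 4, 7], [2, 5], [6]], Q = [[1, 3, 5, 6], [2, 7], [4]].

So P = [[1, 3, 4, 7], [2, 5], [6]], Q = [[1, 3, 5, 6], [2, 7], [4]].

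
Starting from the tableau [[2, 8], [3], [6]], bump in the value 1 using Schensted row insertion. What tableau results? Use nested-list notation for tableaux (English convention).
In row 1, 1 replaces 2 (the leftmost entry greater than 1); 2 is bumped to row 2. In row 2, 2 replaces 3 (the leftmost entry greater than 2); 3 is bumped to row 3. In row 3, 3 replaces 6 (the leftmost entry greater than 3); 6 is bumped to row 4. 6 starts a new row 4. The new tableau is [[1, 8], [2], [3], [6]].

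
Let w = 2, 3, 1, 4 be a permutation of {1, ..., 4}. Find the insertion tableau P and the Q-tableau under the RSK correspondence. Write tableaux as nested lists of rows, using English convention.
Insert each entry of the permutation into P by Schensted row insertion, recording in Q the position of each new cell.

After inserting 2: P = [[2]].
After inserting 3: P = [[2, 3]].
After inserting 1: P = [[1, 3], [2]].
After inserting 4: P = [[1, 3, 4], [2]].

So P = [[1, 3, 4], [2]], Q = [[1, 2, 4], [3]].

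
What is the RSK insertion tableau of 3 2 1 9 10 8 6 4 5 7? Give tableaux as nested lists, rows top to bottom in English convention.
P = [[1, 4, 5, 7], [2, 6, 10], [3, 8], [9]]

Insert 3: appended to row 1. P = [[3]].
Insert 2: 2 bumps 3 from row 1; 3 starts row 2. P = [[2], [3]].
Insert 1: 1 bumps 2 from row 1; 2 bumps 3 from row 2; 3 starts row 3. P = [[1], [2], [3]].
Insert 9: appended to row 1. P = [[1, 9], [2], [3]].
Insert 10: appended to row 1. P = [[1, 9, 10], [2], [3]].
Insert 8: 8 bumps 9 from row 1; 9 appends to row 2. P = [[1, 8, 10], [2, 9], [3]].
Insert 6: 6 bumps 8 from row 1; 8 bumps 9 from row 2; 9 appends to row 3. P = [[1, 6, 10], [2, 8], [3, 9]].
Insert 4: 4 bumps 6 from row 1; 6 bumps 8 from row 2; 8 bumps 9 from row 3; 9 starts row 4. P = [[1, 4, 10], [2, 6], [3, 8], [9]].
Insert 5: 5 bumps 10 from row 1; 10 appends to row 2. P = [[1, 4, 5], [2, 6, 10], [3, 8], [9]].
Insert 7: appended to row 1. P = [[1, 4, 5, 7], [2, 6, 10], [3, 8], [9]].

So P = [[1, 4, 5, 7], [2, 6, 10], [3, 8], [9]].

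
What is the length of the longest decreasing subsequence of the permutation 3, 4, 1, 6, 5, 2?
3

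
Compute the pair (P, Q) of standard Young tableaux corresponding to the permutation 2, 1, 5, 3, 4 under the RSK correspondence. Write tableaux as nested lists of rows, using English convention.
Insert each entry of the permutation into P by Schensted row insertion, recording in Q the position of each new cell.

After inserting 2: P = [[2]].
After inserting 1: P = [[1], [2]].
After inserting 5: P = [[1, 5], [2]].
After inserting 3: P = [[1, 3], [2, 5]].
After inserting 4: P = [[1, 3, 4], [2, 5]].

So P = [[1, 3, 4], [2, 5]], Q = [[1, 3, 5], [2, 4]].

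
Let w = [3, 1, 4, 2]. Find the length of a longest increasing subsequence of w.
2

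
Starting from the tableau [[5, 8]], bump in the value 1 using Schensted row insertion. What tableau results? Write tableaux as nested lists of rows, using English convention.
[[1, 8], [5]]

In row 1, 1 replaces 5 (the leftmost entry greater than 1); 5 is bumped to row 2. 5 starts a new row 2. The new tableau is [[1, 8], [5]].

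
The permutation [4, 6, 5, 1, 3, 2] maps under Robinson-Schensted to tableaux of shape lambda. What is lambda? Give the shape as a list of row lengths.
Row-insert each entry into an empty tableau.

After inserting 4: P = [[4]].
After inserting 6: P = [[4, 6]].
After inserting 5: P = [[4, 5], [6]].
After inserting 1: P = [[1, 5], [4], [6]].
After inserting 3: P = [[1, 3], [4, 5], [6]].
After inserting 2: P = [[1, 2], [3, 5], [4], [6]].

The final insertion tableau P = [[1, 2], [3, 5], [4], [6]] has shape [2, 2, 1, 1].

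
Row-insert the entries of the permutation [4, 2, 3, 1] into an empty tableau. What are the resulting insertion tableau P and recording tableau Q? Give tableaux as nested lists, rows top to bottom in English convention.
P = [[1, 3], [2], [4]], Q = [[1, 3], [2], [4]]

Insert each entry of the permutation into P by Schensted row insertion, recording in Q the position of each new cell.

Insert 4: appended to row 1. P = [[4]].
Insert 2: 2 bumps 4 from row 1; 4 starts row 2. P = [[2], [4]].
Insert 3: appended to row 1. P = [[2, 3], [4]].
Insert 1: 1 bumps 2 from row 1; 2 bumps 4 from row 2; 4 starts row 3. P = [[1, 3], [2], [4]].

So P = [[1, 3], [2], [4]], Q = [[1, 3], [2], [4]].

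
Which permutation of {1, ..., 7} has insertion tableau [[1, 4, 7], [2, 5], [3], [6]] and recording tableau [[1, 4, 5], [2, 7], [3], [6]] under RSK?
Reverse the RSK construction: for i from n down to 1, find the cell of Q containing i, remove the entry at that cell from P, and reverse-bump it up through P; the value ejected from row 1 is w(i).

Step i=7: Q has 7 at row 2, column 2; remove 5 from row 2 of P and reverse-bump: 5 enters row 1 and ejects 4. So w(7) = 4. P is now [[1, 5, 7], [2], [3], [6]].
Step i=6: Q has 6 at row 4, column 1; remove 6 from row 4 of P and reverse-bump: 6 enters row 3 and ejects 3; 3 enters row 2 and ejects 2; 2 enters row 1 and ejects 1. So w(6) = 1. P is now [[2, 5, 7], [3], [6]].
Step i=5: Q has 5 at row 1, column 3; remove that cell from P, ejecting 7. So w(5) = 7. P is now [[2, 5], [3], [6]].
Step i=4: Q has 4 at row 1, column 2; remove that cell from P, ejecting 5. So w(4) = 5. P is now [[2], [3], [6]].
Step i=3: Q has 3 at row 3, column 1; remove 6 from row 3 of P and reverse-bump: 6 enters row 2 and ejects 3; 3 enters row 1 and ejects 2. So w(3) = 2. P is now [[3], [6]].
Step i=2: Q has 2 at row 2, column 1; remove 6 from row 2 of P and reverse-bump: 6 enters row 1 and ejects 3. So w(2) = 3. P is now [[6]].
Step i=1: Q has 1 at row 1, column 1; remove that cell from P, ejecting 6. So w(1) = 6. P is now [].

So w = 6 3 2 5 7 1 4.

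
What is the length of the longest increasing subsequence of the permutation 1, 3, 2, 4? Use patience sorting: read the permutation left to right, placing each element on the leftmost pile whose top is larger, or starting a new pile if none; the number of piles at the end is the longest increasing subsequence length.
3

1: new pile. tops = [1]
3: new pile. tops = [1, 3]
2: onto pile 2 (replacing 3). tops = [1, 2]
4: new pile. tops = [1, 2, 4]

3 piles, so the longest increasing subsequence has length 3.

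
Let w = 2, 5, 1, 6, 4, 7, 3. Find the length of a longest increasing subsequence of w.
4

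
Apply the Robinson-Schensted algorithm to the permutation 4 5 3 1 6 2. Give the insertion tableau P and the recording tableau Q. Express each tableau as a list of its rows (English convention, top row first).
P = [[1, 2, 6], [3, 5], [4]], Q = [[1, 2, 5], [3, 6], [4]]

Insert each entry of the permutation into P by Schensted row insertion, recording in Q the position of each new cell.

After inserting 4: P = [[4]].
After inserting 5: P = [[4, 5]].
After inserting 3: P = [[3, 5], [4]].
After inserting 1: P = [[1, 5], [3], [4]].
After inserting 6: P = [[1, 5, 6], [3], [4]].
After inserting 2: P = [[1, 2, 6], [3, 5], [4]].

So P = [[1, 2, 6], [3, 5], [4]], Q = [[1, 2, 5], [3, 6], [4]].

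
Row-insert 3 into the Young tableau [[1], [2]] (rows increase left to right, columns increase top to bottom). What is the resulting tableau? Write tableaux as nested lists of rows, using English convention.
3 is larger than every entry of row 1, so it is appended to row 1. The new tableau is [[1, 3], [2]].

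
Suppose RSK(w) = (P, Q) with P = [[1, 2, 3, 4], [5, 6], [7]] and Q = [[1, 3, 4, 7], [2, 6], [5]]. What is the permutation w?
Reverse the RSK construction: for i from n down to 1, find the cell of Q containing i, remove the entry at that cell from P, and reverse-bump it up through P; the value ejected from row 1 is w(i).

Step i=7: Q has 7 at row 1, column 4; remove that cell from P, ejecting 4. So w(7) = 4. P is now [[1, 2, 3], [5, 6], [7]].
Step i=6: Q has 6 at row 2, column 2; remove 6 from row 2 of P and reverse-bump: 6 enters row 1 and ejects 3. So w(6) = 3. P is now [[1, 2, 6], [5], [7]].
Step i=5: Q has 5 at row 3, column 1; remove 7 from row 3 of P and reverse-bump: 7 enters row 2 and ejects 5; 5 enters row 1 and ejects 2. So w(5) = 2. P is now [[1, 5, 6], [7]].
Step i=4: Q has 4 at row 1, column 3; remove that cell from P, ejecting 6. So w(4) = 6. P is now [[1, 5], [7]].
Step i=3: Q has 3 at row 1, column 2; remove that cell from P, ejecting 5. So w(3) = 5. P is now [[1], [7]].
Step i=2: Q has 2 at row 2, column 1; remove 7 from row 2 of P and reverse-bump: 7 enters row 1 and ejects 1. So w(2) = 1. P is now [[7]].
Step i=1: Q has 1 at row 1, column 1; remove that cell from P, ejecting 7. So w(1) = 7. P is now [].

So w = 7 1 5 6 2 3 4.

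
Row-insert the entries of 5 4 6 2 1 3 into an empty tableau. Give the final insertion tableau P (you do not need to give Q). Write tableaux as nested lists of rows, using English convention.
P = [[1, 3], [2, 6], [4], [5]]

Insert 5: appended to row 1. P = [[5]].
Insert 4: 4 bumps 5 from row 1; 5 starts row 2. P = [[4], [5]].
Insert 6: appended to row 1. P = [[4, 6], [5]].
Insert 2: 2 bumps 4 from row 1; 4 bumps 5 from row 2; 5 starts row 3. P = [[2, 6], [4], [5]].
Insert 1: 1 bumps 2 from row 1; 2 bumps 4 from row 2; 4 bumps 5 from row 3; 5 starts row 4. P = [[1, 6], [2], [4], [5]].
Insert 3: 3 bumps 6 from row 1; 6 appends to row 2. P = [[1, 3], [2, 6], [4], [5]].

So P = [[1, 3], [2, 6], [4], [5]].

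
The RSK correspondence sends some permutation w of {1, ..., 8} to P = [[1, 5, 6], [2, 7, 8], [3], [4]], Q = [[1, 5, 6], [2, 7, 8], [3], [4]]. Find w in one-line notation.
Reverse RSK: for i = n, n-1, ..., 1, locate i in Q, remove the corresponding corner cell from P, and reverse-bump its entry up through P; the value ejected from row 1 is w(i).

So w = 4 3 2 1 7 8 5 6.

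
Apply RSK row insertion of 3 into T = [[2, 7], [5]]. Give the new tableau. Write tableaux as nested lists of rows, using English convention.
In row 1, 3 replaces 7 (the leftmost entry greater than 3); 7 is bumped to row 2. 7 is appended to row 2. The new tableau is [[2, 3], [5, 7]].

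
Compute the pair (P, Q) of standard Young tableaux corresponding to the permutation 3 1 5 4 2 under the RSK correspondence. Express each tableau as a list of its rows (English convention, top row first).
Insert each entry of the permutation into P by Schensted row insertion, recording in Q the position of each new cell.

After inserting 3: P = [[3]].
After inserting 1: P = [[1], [3]].
After inserting 5: P = [[1, 5], [3]].
After inserting 4: P = [[1, 4], [3, 5]].
After inserting 2: P = [[1, 2], [3, 4], [5]].

So P = [[1, 2], [3, 4], [5]], Q = [[1, 3], [2, 4], [5]].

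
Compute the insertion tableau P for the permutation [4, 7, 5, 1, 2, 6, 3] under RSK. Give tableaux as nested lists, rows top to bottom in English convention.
P = [[1, 2, 3], [4, 5, 6], [7]]

Insert 4: appended to row 1. P = [[4]].
Insert 7: appended to row 1. P = [[4, 7]].
Insert 5: 5 bumps 7 from row 1; 7 starts row 2. P = [[4, 5], [7]].
Insert 1: 1 bumps 4 from row 1; 4 bumps 7 from row 2; 7 starts row 3. P = [[1, 5], [4], [7]].
Insert 2: 2 bumps 5 from row 1; 5 appends to row 2. P = [[1, 2], [4, 5], [7]].
Insert 6: appended to row 1. P = [[1, 2, 6], [4, 5], [7]].
Insert 3: 3 bumps 6 from row 1; 6 appends to row 2. P = [[1, 2, 3], [4, 5, 6], [7]].

So P = [[1, 2, 3], [4, 5, 6], [7]].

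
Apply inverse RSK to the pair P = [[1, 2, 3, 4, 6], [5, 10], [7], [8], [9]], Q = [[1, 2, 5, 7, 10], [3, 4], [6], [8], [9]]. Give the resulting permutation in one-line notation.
9 10 1 2 8 3 7 5 4 6

Reverse the RSK construction: for i from n down to 1, find the cell of Q containing i, remove the entry at that cell from P, and reverse-bump it up through P; the value ejected from row 1 is w(i).

Step i=10: Q has 10 at row 1, column 5; remove that cell from P, ejecting 6. So w(10) = 6. P is now [[1, 2, 3, 4], [5, 10], [7], [8], [9]].
Step i=9: Q has 9 at row 5, column 1; remove 9 from row 5 of P and reverse-bump: 9 enters row 4 and ejects 8; 8 enters row 3 and ejects 7; 7 enters row 2 and ejects 5; 5 enters row 1 and ejects 4. So w(9) = 4. P is now [[1, 2, 3, 5], [7, 10], [8], [9]].
Step i=8: Q has 8 at row 4, column 1; remove 9 from row 4 of P and reverse-bump: 9 enters row 3 and ejects 8; 8 enters row 2 and ejects 7; 7 enters row 1 and ejects 5. So w(8) = 5. P is now [[1, 2, 3, 7], [8, 10], [9]].
Step i=7: Q has 7 at row 1, column 4; remove that cell from P, ejecting 7. So w(7) = 7. P is now [[1, 2, 3], [8, 10], [9]].
Step i=6: Q has 6 at row 3, column 1; remove 9 from row 3 of P and reverse-bump: 9 enters row 2 and ejects 8; 8 enters row 1 and ejects 3. So w(6) = 3. P is now [[1, 2, 8], [9, 10]].
Step i=5: Q has 5 at row 1, column 3; remove that cell from P, ejecting 8. So w(5) = 8. P is now [[1, 2], [9, 10]].
Step i=4: Q has 4 at row 2, column 2; remove 10 from row 2 of P and reverse-bump: 10 enters row 1 and ejects 2. So w(4) = 2. P is now [[1, 10], [9]].
Step i=3: Q has 3 at row 2, column 1; remove 9 from row 2 of P and reverse-bump: 9 enters row 1 and ejects 1. So w(3) = 1. P is now [[9, 10]].
Step i=2: Q has 2 at row 1, column 2; remove that cell from P, ejecting 10. So w(2) = 10. P is now [[9]].
Step i=1: Q has 1 at row 1, column 1; remove that cell from P, ejecting 9. So w(1) = 9. P is now [].

So w = 9 10 1 2 8 3 7 5 4 6.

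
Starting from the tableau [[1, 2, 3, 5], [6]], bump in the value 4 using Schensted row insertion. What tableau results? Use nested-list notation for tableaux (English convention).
In row 1, 4 replaces 5 (the leftmost entry greater than 4); 5 is bumped to row 2. In row 2, 5 replaces 6 (the leftmost entry greater than 5); 6 is bumped to row 3. 6 starts a new row 3. The new tableau is [[1, 2, 3, 4], [5], [6]].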